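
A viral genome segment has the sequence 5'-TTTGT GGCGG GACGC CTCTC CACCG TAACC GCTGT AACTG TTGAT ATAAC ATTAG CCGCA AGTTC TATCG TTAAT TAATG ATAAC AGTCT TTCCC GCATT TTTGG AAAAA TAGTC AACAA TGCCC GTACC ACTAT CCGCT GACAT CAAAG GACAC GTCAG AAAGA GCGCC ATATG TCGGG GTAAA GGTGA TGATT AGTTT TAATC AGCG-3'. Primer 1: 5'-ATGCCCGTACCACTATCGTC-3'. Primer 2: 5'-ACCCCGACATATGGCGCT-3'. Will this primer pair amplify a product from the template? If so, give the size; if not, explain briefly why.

Primer 1 (ATGCCCGTACCACTATCGTC) does not match the top strand, and its reverse complement GACGATAGTGGTACGGGCAT does not match either.
With no annealing site for primer 1, no amplification occurs.

No product — primer 1 has no binding site in the template.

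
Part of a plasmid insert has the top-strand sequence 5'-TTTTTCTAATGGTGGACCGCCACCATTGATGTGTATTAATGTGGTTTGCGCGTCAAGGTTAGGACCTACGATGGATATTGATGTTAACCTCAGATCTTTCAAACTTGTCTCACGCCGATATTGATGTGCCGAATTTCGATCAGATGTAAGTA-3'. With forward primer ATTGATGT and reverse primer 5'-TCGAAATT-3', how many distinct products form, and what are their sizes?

The forward primer ATTGATGT matches the top strand at positions 25–32, 77–84, 120–127.
The reverse primer's reverse complement is AATTTCGA, matching at positions 132–139.
Each forward site pairs with the reverse site to give a product ending at position 139: sizes 115, 63, 20 bp.

Three products: 115 bp, 63 bp, 20 bp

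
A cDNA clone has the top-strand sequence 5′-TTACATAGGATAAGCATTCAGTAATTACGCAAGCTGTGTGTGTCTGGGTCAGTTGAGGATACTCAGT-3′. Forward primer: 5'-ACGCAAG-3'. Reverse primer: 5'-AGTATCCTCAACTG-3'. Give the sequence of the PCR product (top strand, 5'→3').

Scanning the template, ACGCAAG occurs at positions 27–33; this primer anneals to the bottom strand there with its 3' end pointing downstream.
Reverse complement of the reverse primer: CAGTTGAGGATACT. This occurs on the top strand at positions 50–63.
The product is the template from position 27 through 63 (37 bp).

5'-ACGCAAGCTGTGTGTGTCTGGGTCAGTTGAGGATACT-3'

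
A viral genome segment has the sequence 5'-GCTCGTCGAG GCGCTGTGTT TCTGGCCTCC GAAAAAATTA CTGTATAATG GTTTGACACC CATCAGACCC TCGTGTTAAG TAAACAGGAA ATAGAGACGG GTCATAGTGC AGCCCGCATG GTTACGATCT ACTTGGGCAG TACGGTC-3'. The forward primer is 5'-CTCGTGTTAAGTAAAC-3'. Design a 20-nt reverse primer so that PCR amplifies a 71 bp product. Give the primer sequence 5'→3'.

5'-CTGCCCAAGTAGATCGTAAC-3'

The forward primer binds at positions 70–85, so a 71 bp product ends at position 70 + 71 − 1 = 140.
The reverse primer anneals to the top strand over positions 121–140, i.e. to GTTACGATCTACTTGGGCAG.
Its sequence written 5'→3' is the reverse complement: CTGCCCAAGTAGATCGTAAC.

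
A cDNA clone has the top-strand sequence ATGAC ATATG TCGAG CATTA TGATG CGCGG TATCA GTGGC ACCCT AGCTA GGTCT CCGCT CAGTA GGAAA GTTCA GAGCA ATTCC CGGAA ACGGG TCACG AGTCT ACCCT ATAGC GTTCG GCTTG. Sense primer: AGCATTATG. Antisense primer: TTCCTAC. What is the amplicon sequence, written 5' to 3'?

The forward primer matches the template at positions 14–22.
The reverse primer's reverse complement is GTAGGAA, which matches the template at positions 63–69.
The product is the template from position 14 through 69 (56 bp).

5'-AGCATTATGATGCGCGGTATCAGTGGCACCCTAGCTAGGTCTCCGCTCAGTAGGAA-3'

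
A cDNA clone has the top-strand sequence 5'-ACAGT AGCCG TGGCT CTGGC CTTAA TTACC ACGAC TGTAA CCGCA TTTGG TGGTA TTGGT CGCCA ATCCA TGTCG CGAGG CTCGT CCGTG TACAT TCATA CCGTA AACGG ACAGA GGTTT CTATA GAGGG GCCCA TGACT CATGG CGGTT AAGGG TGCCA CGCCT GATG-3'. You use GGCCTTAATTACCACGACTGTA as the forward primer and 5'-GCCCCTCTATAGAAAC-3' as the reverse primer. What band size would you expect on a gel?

Forward primer GGCCTTAATTACCACGACTGTA is found on the top strand at positions 18–39.
Reverse complement of the reverse primer: GTTTCTATAGAGGGGC. This occurs on the top strand at positions 117–132.
Amplicon spans positions 18–132: 115 bp.

115 bp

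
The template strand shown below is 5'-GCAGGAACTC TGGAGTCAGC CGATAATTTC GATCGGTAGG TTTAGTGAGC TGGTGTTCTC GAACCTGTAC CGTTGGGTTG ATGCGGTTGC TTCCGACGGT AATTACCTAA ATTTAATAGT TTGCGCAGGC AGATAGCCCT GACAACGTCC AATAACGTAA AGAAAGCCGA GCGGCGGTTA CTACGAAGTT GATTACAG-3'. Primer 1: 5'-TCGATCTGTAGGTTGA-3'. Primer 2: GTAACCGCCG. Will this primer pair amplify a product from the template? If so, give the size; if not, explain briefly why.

No product — primer 1 has no binding site in the template.

Primer 1 (TCGATCTGTAGGTTGA) does not match the top strand, and its reverse complement TCAACCTACAGATCGA does not match either.
With no annealing site for primer 1, no amplification occurs.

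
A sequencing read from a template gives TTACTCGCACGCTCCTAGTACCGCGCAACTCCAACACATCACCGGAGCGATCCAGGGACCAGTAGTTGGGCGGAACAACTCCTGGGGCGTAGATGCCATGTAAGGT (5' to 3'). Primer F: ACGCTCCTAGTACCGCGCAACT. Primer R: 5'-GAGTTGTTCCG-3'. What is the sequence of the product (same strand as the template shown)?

5'-ACGCTCCTAGTACCGCGCAACTCCAACACATCACCGGAGCGATCCAGGGACCAGTAGTTGGGCGGAACAACTC-3'

The forward primer matches the template at positions 9–30.
Taking the reverse complement of GAGTTGTTCCG gives CGGAACAACTC, found at positions 71–81 on the template; the primer anneals here to the top strand with its 3' end pointing upstream.
The product is the template from position 9 through 81 (73 bp).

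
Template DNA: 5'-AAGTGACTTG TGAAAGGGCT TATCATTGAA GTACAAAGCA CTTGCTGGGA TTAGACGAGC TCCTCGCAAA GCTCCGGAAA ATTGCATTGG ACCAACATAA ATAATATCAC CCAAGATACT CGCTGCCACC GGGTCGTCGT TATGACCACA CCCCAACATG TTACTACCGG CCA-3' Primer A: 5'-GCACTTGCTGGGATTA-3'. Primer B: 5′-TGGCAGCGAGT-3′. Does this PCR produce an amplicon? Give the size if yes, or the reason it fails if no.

Yes — a 91 bp product.

Primer A (GCACTTGCTGGGATTA) matches the top strand at positions 38–53; it acts as a forward primer.
Primer B's reverse complement is ACTCGCTGCCA, matching the top strand at positions 118–128; it acts as a reverse primer.
The 3' ends face each other across positions 38–128, giving a 91 bp product.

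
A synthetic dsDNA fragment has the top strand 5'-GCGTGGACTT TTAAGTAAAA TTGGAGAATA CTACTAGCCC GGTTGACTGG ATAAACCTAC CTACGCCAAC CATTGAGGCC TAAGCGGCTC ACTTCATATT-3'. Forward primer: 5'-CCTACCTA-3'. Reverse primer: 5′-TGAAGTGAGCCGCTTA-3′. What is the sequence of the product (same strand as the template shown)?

5'-CCTACCTACGCCAACCATTGAGGCCTAAGCGGCTCACTTCA-3'

Forward primer CCTACCTA is found on the top strand at positions 56–63.
Reverse complement of the reverse primer: TAAGCGGCTCACTTCA. This occurs on the top strand at positions 81–96.
The product is the template from position 56 through 96 (41 bp).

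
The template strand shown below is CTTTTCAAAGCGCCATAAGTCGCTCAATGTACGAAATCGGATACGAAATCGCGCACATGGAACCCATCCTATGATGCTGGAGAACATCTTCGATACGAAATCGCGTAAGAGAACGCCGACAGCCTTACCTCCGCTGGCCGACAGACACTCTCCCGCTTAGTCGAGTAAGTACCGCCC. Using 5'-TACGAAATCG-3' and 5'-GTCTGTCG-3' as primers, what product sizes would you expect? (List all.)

117 bp, 105 bp, 53 bp

The forward primer TACGAAATCG matches the top strand at positions 30–39, 42–51, 94–103.
The reverse primer's reverse complement is CGACAGAC, matching at positions 139–146.
Each forward site pairs with the reverse site to give a product ending at position 146: sizes 117, 105, 53 bp.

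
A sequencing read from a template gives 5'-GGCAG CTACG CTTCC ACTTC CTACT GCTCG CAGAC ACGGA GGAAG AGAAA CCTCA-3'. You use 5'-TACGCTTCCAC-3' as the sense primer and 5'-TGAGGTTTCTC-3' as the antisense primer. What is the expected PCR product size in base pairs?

49 bp

Forward primer TACGCTTCCAC is found on the top strand at positions 7–17.
The reverse primer's reverse complement is GAGAAACCTCA, which matches the template at positions 45–55.
Product length = (reverse-primer end) − (forward-primer start) + 1 = 55 − 7 + 1 = 49 bp.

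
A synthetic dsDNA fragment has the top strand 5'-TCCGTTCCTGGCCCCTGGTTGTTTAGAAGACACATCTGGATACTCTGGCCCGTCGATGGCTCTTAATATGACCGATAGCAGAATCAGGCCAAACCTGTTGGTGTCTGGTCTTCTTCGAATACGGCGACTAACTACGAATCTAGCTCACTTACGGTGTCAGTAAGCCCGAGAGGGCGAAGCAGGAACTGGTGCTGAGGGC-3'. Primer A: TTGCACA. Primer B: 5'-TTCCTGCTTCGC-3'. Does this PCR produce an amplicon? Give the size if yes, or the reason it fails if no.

Primer A (TTGCACA) does not match the top strand, and its reverse complement TGTGCAA does not match either.
With no annealing site for primer A, no amplification occurs.

No product — primer A has no binding site in the template.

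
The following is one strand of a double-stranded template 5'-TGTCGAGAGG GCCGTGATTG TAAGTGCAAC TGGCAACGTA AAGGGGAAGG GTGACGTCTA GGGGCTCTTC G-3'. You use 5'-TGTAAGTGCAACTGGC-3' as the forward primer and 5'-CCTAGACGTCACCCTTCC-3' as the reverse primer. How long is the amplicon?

The forward primer matches the template at positions 19–34.
Taking the reverse complement of CCTAGACGTCACCCTTCC gives GGAAGGGTGACGTCTAGG, found at positions 45–62 on the template; the primer anneals here to the top strand with its 3' end pointing upstream.
The product runs from position 19 to position 62, so its length is 62 − 19 + 1 = 44 bp.

44 bp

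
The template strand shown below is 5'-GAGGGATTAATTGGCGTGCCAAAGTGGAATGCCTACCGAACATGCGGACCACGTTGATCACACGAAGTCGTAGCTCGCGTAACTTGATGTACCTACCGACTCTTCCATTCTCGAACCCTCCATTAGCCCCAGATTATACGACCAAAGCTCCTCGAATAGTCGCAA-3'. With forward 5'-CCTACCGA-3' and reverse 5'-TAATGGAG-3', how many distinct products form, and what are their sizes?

The forward primer CCTACCGA matches the top strand at positions 32–39, 92–99.
The reverse primer's reverse complement is CTCCATTA, matching at positions 118–125.
Each forward site pairs with the reverse site to give a product ending at position 125: sizes 94, 34 bp.

Two products: 94 bp, 34 bp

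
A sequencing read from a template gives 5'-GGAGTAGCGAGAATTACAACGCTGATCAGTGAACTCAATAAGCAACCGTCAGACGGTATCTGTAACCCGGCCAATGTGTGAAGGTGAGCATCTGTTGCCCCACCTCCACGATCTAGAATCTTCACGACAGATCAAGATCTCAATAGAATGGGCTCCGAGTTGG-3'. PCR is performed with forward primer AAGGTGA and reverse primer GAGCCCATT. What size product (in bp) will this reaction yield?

75 bp

Scanning the template, AAGGTGA occurs at positions 81–87; this primer anneals to the bottom strand there with its 3' end pointing downstream.
Reverse complement of the reverse primer: AATGGGCTC. This occurs on the top strand at positions 147–155.
Product length = (reverse-primer end) − (forward-primer start) + 1 = 155 − 81 + 1 = 75 bp.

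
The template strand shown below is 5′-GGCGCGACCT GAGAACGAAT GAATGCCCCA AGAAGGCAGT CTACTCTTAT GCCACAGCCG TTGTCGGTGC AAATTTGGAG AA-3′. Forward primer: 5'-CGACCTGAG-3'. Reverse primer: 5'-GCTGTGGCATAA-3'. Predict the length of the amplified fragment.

54 bp

Forward primer CGACCTGAG is found on the top strand at positions 5–13.
The reverse primer's reverse complement is TTATGCCACAGC, which matches the template at positions 47–58.
The product runs from position 5 to position 58, so its length is 58 − 5 + 1 = 54 bp.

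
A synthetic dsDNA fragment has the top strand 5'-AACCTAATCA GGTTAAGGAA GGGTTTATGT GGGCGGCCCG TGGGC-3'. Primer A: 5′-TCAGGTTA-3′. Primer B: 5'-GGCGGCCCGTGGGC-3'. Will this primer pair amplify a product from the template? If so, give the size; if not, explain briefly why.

No product — both primers anneal to the same strand and extend in the same direction.

Primer A (TCAGGTTA) matches the top strand at positions 8–15 (3' end points downstream).
Primer B (GGCGGCCCGTGGGC) also matches the top strand directly, at positions 32–45 — its reverse complement GCCCACGGGCCGCC is not present.
Both primers anneal to the bottom strand with 3' ends pointing the same way, so neither can prime synthesis back toward the other.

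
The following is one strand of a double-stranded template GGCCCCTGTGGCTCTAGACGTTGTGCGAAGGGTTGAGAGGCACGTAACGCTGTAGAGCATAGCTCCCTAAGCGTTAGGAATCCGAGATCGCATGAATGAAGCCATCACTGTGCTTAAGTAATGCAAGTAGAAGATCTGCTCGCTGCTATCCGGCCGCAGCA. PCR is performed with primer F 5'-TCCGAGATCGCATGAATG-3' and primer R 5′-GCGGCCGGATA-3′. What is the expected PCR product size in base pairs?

77 bp

Scanning the template, TCCGAGATCGCATGAATG occurs at positions 81–98; this primer anneals to the bottom strand there with its 3' end pointing downstream.
The reverse primer's reverse complement is TATCCGGCCGC, which matches the template at positions 147–157.
The product runs from position 81 to position 157, so its length is 157 − 81 + 1 = 77 bp.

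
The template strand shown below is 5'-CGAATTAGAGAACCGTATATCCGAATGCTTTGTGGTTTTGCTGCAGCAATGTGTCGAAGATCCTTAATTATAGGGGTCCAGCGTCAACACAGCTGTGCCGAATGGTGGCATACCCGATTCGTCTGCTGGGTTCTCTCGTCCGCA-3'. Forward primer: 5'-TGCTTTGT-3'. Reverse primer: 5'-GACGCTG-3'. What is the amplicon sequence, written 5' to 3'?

5'-TGCTTTGTGGTTTTGCTGCAGCAATGTGTCGAAGATCCTTAATTATAGGGGTCCAGCGTC-3'

The forward primer matches the template at positions 26–33.
Taking the reverse complement of GACGCTG gives CAGCGTC, found at positions 79–85 on the template; the primer anneals here to the top strand with its 3' end pointing upstream.
The product is the template from position 26 through 85 (60 bp).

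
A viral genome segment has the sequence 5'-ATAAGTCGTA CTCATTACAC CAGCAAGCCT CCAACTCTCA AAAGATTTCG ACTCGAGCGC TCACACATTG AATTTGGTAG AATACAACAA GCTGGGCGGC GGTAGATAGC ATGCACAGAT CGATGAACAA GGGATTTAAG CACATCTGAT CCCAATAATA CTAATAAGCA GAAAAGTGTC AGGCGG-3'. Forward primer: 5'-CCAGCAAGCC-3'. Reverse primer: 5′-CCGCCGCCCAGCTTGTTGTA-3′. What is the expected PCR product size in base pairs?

83 bp

Forward primer CCAGCAAGCC is found on the top strand at positions 20–29.
Taking the reverse complement of CCGCCGCCCAGCTTGTTGTA gives TACAACAAGCTGGGCGGCGG, found at positions 83–102 on the template; the primer anneals here to the top strand with its 3' end pointing upstream.
Amplicon spans positions 20–102: 83 bp.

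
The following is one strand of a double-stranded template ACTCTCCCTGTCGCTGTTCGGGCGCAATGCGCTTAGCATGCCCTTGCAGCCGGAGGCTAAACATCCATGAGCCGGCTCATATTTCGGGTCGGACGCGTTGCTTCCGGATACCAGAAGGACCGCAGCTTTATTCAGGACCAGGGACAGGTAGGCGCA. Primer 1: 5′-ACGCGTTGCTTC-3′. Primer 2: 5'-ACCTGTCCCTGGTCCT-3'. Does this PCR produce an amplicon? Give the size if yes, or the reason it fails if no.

Yes — a 57 bp product.

Primer 1 (ACGCGTTGCTTC) matches the top strand at positions 93–104; it acts as a forward primer.
Primer 2's reverse complement is AGGACCAGGGACAGGT, matching the top strand at positions 134–149; it acts as a reverse primer.
The 3' ends face each other across positions 93–149, giving a 57 bp product.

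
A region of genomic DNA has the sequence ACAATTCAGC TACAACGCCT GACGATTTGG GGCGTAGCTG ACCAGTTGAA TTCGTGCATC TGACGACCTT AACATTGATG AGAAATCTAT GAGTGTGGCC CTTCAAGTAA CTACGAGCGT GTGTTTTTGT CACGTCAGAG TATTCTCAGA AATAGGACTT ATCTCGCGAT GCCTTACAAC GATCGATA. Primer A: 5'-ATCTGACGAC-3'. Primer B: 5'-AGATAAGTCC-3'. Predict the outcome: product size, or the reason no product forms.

Yes — a 107 bp product.

Primer A (ATCTGACGAC) matches the top strand at positions 58–67; it acts as a forward primer.
Primer B's reverse complement is GGACTTATCT, matching the top strand at positions 155–164; it acts as a reverse primer.
The 3' ends face each other across positions 58–164, giving a 107 bp product.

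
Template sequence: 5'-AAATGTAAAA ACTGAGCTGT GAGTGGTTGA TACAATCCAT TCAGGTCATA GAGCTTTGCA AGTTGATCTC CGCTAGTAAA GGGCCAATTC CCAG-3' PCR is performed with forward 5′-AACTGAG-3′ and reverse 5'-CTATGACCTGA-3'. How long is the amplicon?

Forward primer AACTGAG is found on the top strand at positions 10–16.
The reverse primer's reverse complement is TCAGGTCATAG, which matches the template at positions 41–51.
Product length = (reverse-primer end) − (forward-primer start) + 1 = 51 − 10 + 1 = 42 bp.

42 bp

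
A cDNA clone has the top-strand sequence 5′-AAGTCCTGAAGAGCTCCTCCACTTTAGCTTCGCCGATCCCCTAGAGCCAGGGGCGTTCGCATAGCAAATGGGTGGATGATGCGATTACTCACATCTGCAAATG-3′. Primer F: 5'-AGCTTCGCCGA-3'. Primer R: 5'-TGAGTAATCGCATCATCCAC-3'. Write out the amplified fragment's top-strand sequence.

The forward primer matches the template at positions 26–36.
Reverse complement of the reverse primer: GTGGATGATGCGATTACTCA. This occurs on the top strand at positions 72–91.
The product is the template from position 26 through 91 (66 bp).

5'-AGCTTCGCCGATCCCCTAGAGCCAGGGGCGTTCGCATAGCAAATGGGTGGATGATGCGATTACTCA-3'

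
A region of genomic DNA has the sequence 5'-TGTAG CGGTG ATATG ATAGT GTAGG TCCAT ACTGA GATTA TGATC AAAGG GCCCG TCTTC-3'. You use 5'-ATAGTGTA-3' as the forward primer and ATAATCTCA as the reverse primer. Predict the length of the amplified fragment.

26 bp

The forward primer matches the template at positions 16–23.
Taking the reverse complement of ATAATCTCA gives TGAGATTAT, found at positions 33–41 on the template; the primer anneals here to the top strand with its 3' end pointing upstream.
The product runs from position 16 to position 41, so its length is 41 − 16 + 1 = 26 bp.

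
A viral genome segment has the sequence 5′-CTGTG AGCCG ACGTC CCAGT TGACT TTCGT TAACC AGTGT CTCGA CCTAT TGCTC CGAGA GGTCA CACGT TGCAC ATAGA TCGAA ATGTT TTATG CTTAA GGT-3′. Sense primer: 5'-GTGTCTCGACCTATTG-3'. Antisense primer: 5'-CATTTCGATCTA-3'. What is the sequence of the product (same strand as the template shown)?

5'-GTGTCTCGACCTATTGCTCCGAGAGGTCACACGTTGCACATAGATCGAAATG-3'

Scanning the template, GTGTCTCGACCTATTG occurs at positions 37–52; this primer anneals to the bottom strand there with its 3' end pointing downstream.
Taking the reverse complement of CATTTCGATCTA gives TAGATCGAAATG, found at positions 77–88 on the template; the primer anneals here to the top strand with its 3' end pointing upstream.
The product is the template from position 37 through 88 (52 bp).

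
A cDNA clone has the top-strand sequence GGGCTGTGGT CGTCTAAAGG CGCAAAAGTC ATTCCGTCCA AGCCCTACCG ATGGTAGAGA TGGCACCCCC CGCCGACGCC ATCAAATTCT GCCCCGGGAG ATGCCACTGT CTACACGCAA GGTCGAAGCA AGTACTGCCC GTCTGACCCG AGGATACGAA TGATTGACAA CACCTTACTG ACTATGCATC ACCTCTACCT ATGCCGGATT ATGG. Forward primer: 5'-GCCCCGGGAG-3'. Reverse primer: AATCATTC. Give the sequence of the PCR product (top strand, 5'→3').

Forward primer GCCCCGGGAG is found on the top strand at positions 91–100.
The reverse primer's reverse complement is GAATGATT, which matches the template at positions 158–165.
The product is the template from position 91 through 165 (75 bp).

5'-GCCCCGGGAGATGCCACTGTCTACACGCAAGGTCGAAGCAAGTACTGCCCGTCTGACCCGAGGATACGAATGATT-3'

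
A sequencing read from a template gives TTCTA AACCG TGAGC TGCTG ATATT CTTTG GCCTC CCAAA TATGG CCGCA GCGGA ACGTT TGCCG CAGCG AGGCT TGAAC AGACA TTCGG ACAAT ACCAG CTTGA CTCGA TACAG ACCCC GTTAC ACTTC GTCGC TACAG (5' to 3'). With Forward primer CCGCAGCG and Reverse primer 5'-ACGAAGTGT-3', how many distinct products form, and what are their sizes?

The forward primer CCGCAGCG matches the top strand at positions 46–53, 63–70.
The reverse primer's reverse complement is ACACTTCGT, matching at positions 124–132.
Each forward site pairs with the reverse site to give a product ending at position 132: sizes 87, 70 bp.

Two products: 87 bp, 70 bp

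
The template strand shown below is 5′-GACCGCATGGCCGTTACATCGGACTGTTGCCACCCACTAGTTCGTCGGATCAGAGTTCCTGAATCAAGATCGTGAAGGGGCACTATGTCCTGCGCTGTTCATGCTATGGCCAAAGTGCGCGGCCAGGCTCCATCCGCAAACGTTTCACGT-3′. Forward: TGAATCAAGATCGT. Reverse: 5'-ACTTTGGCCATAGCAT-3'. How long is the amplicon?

The forward primer matches the template at positions 60–73.
The reverse primer's reverse complement is ATGCTATGGCCAAAGT, which matches the template at positions 101–116.
The product runs from position 60 to position 116, so its length is 116 − 60 + 1 = 57 bp.

57 bp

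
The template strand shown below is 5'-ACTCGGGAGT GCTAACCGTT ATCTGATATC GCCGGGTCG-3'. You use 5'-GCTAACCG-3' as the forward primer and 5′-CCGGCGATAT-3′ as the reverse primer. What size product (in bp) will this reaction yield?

The forward primer matches the template at positions 11–18.
Reverse complement of the reverse primer: ATATCGCCGG. This occurs on the top strand at positions 26–35.
Amplicon spans positions 11–35: 25 bp.

25 bp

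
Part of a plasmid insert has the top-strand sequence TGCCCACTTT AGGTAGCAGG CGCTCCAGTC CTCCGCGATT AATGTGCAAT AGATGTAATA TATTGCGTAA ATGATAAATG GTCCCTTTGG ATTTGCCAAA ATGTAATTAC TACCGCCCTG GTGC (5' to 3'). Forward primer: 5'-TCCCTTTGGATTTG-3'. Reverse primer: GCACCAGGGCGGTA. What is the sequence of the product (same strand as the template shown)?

5'-TCCCTTTGGATTTGCCAAAATGTAATTACTACCGCCCTGGTGC-3'

Scanning the template, TCCCTTTGGATTTG occurs at positions 82–95; this primer anneals to the bottom strand there with its 3' end pointing downstream.
The reverse primer's reverse complement is TACCGCCCTGGTGC, which matches the template at positions 111–124.
The product is the template from position 82 through 124 (43 bp).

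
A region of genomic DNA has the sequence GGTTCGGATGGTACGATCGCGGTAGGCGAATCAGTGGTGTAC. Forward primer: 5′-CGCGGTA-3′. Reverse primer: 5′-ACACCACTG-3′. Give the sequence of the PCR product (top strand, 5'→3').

5'-CGCGGTAGGCGAATCAGTGGTGT-3'

Scanning the template, CGCGGTA occurs at positions 18–24; this primer anneals to the bottom strand there with its 3' end pointing downstream.
Reverse complement of the reverse primer: CAGTGGTGT. This occurs on the top strand at positions 32–40.
The product is the template from position 18 through 40 (23 bp).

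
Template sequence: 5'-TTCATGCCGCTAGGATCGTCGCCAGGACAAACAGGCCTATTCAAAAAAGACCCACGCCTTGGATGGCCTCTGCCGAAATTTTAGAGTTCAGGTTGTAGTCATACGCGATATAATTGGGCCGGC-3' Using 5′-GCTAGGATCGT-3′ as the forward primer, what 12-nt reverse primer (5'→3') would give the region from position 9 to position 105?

The product's 3' end on the top strand is position 105.
The reverse primer anneals to the top strand over positions 94–105, i.e. to TGTAGTCATACG.
Its sequence written 5'→3' is the reverse complement: CGTATGACTACA.

5'-CGTATGACTACA-3'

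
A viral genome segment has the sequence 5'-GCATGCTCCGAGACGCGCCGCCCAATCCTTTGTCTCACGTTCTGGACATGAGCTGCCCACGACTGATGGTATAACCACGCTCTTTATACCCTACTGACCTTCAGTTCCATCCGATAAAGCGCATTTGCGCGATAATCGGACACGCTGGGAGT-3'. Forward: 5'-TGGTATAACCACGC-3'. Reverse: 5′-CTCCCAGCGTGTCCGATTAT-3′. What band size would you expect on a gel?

85 bp

The forward primer matches the template at positions 67–80.
The reverse primer's reverse complement is ATAATCGGACACGCTGGGAG, which matches the template at positions 132–151.
Amplicon spans positions 67–151: 85 bp.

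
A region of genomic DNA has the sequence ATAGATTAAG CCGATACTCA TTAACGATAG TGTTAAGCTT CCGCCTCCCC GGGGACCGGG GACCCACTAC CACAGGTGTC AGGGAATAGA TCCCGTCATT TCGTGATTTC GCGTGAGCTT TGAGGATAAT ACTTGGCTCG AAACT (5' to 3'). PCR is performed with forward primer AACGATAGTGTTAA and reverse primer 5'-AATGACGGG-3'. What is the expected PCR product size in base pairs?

The forward primer matches the template at positions 23–36.
Reverse complement of the reverse primer: CCCGTCATT. This occurs on the top strand at positions 92–100.
Amplicon spans positions 23–100: 78 bp.

78 bp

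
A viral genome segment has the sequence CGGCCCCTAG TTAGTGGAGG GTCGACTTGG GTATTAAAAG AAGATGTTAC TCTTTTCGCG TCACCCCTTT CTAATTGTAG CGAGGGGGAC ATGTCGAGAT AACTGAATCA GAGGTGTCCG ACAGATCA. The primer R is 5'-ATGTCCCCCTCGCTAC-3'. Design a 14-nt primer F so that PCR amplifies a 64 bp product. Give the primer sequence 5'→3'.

The reverse primer's reverse complement GTAGCGAGGGGGACAT matches the template at positions 77–92, so the product ends at position 92.
A 64 bp product then starts at position 92 − 64 + 1 = 29.
The forward primer is identical to the top strand there: GGGTATTAAAAGAA.

5'-GGGTATTAAAAGAA-3'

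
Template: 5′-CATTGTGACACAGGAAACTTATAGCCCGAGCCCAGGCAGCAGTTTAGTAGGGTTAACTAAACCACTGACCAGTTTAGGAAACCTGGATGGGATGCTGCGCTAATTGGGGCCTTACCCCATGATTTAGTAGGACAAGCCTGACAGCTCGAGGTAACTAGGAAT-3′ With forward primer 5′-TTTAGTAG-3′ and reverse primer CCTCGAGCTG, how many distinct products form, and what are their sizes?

Two products: 109 bp, 29 bp

The forward primer TTTAGTAG matches the top strand at positions 43–50, 123–130.
The reverse primer's reverse complement is CAGCTCGAGG, matching at positions 142–151.
Each forward site pairs with the reverse site to give a product ending at position 151: sizes 109, 29 bp.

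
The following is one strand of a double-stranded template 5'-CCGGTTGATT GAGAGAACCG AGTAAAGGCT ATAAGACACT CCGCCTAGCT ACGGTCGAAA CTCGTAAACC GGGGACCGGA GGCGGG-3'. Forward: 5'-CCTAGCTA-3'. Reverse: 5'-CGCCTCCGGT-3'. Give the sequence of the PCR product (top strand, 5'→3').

The forward primer matches the template at positions 44–51.
The reverse primer's reverse complement is ACCGGAGGCG, which matches the template at positions 75–84.
The product is the template from position 44 through 84 (41 bp).

5'-CCTAGCTACGGTCGAAACTCGTAAACCGGGGACCGGAGGCG-3'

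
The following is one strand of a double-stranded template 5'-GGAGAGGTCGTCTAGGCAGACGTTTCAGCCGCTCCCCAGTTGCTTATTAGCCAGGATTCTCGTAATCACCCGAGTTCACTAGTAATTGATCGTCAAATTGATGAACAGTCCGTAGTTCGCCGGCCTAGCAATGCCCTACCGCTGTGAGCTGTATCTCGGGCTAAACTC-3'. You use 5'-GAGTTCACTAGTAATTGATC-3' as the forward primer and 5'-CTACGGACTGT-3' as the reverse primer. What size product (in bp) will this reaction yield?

Scanning the template, GAGTTCACTAGTAATTGATC occurs at positions 72–91; this primer anneals to the bottom strand there with its 3' end pointing downstream.
The reverse primer's reverse complement is ACAGTCCGTAG, which matches the template at positions 105–115.
The product runs from position 72 to position 115, so its length is 115 − 72 + 1 = 44 bp.

44 bp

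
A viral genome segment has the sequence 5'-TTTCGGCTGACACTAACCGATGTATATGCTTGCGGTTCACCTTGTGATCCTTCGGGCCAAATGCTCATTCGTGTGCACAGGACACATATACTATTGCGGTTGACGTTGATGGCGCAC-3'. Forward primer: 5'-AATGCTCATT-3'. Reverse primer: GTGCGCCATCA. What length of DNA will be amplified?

The forward primer matches the template at positions 60–69.
Taking the reverse complement of GTGCGCCATCA gives TGATGGCGCAC, found at positions 107–117 on the template; the primer anneals here to the top strand with its 3' end pointing upstream.
Amplicon spans positions 60–117: 58 bp.

58 bp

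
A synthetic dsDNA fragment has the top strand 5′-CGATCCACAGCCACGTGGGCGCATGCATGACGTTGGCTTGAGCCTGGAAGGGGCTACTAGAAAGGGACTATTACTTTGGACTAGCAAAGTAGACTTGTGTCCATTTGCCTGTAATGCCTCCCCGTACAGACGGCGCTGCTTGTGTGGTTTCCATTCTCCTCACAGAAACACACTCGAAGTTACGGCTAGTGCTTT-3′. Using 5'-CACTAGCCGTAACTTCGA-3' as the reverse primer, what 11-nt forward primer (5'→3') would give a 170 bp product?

The reverse primer's reverse complement TCGAAGTTACGGCTAGTG matches the template at positions 174–191, so the product ends at position 191.
A 170 bp product then starts at position 191 − 170 + 1 = 22.
The forward primer is identical to the top strand there: CATGCATGACG.

5'-CATGCATGACG-3'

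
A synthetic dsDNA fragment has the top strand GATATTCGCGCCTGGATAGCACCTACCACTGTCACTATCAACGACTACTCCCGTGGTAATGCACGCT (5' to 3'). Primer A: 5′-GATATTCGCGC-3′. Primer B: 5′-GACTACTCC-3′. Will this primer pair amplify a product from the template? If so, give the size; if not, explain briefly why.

Primer A (GATATTCGCGC) matches the top strand at positions 1–11 (3' end points downstream).
Primer B (GACTACTCC) also matches the top strand directly, at positions 43–51 — its reverse complement GGAGTAGTC is not present.
Both primers anneal to the bottom strand with 3' ends pointing the same way, so neither can prime synthesis back toward the other.

No product — both primers anneal to the same strand and extend in the same direction.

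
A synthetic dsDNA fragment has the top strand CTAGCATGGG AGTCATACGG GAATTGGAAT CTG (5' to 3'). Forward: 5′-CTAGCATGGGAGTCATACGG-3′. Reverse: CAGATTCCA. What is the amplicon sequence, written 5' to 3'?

5'-CTAGCATGGGAGTCATACGGGAATTGGAATCTG-3'

Scanning the template, CTAGCATGGGAGTCATACGG occurs at positions 1–20; this primer anneals to the bottom strand there with its 3' end pointing downstream.
Reverse complement of the reverse primer: TGGAATCTG. This occurs on the top strand at positions 25–33.
The product is the template from position 1 through 33 (33 bp).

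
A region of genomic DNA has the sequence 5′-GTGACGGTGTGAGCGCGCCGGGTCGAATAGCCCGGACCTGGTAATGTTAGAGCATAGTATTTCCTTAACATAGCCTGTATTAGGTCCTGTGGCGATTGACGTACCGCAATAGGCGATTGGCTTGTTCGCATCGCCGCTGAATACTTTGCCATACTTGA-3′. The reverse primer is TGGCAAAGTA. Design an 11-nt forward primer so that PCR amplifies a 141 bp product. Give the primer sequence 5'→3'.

The reverse primer's reverse complement TACTTTGCCA matches the template at positions 142–151, so the product ends at position 151.
A 141 bp product then starts at position 151 − 141 + 1 = 11.
The forward primer is identical to the top strand there: GAGCGCGCCGG.

5'-GAGCGCGCCGG-3'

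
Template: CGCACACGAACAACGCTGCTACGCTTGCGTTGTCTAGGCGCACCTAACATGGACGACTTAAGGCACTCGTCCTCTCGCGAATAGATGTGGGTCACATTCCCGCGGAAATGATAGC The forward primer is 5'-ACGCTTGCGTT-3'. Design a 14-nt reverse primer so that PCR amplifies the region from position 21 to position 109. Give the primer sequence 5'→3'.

5'-ATTTCCGCGGGAAT-3'

The product's 3' end on the top strand is position 109.
The reverse primer anneals to the top strand over positions 96–109, i.e. to ATTCCCGCGGAAAT.
Its sequence written 5'→3' is the reverse complement: ATTTCCGCGGGAAT.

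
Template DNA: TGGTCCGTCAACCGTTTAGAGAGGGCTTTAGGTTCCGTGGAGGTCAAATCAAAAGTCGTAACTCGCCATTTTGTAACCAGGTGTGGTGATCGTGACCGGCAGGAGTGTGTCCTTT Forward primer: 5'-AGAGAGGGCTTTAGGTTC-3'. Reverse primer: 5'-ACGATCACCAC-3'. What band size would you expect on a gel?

76 bp

Forward primer AGAGAGGGCTTTAGGTTC is found on the top strand at positions 18–35.
Reverse complement of the reverse primer: GTGGTGATCGT. This occurs on the top strand at positions 83–93.
Product length = (reverse-primer end) − (forward-primer start) + 1 = 93 − 18 + 1 = 76 bp.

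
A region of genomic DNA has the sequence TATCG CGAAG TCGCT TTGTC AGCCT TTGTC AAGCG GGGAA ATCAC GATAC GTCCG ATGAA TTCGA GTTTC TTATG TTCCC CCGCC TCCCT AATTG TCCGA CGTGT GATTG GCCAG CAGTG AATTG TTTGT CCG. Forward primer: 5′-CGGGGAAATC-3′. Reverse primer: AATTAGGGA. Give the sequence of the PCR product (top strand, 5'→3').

5'-CGGGGAAATCACGATACGTCCGATGAATTCGAGTTTCTTATGTTCCCCCGCCTCCCTAATT-3'

Forward primer CGGGGAAATC is found on the top strand at positions 34–43.
Taking the reverse complement of AATTAGGGA gives TCCCTAATT, found at positions 86–94 on the template; the primer anneals here to the top strand with its 3' end pointing upstream.
The product is the template from position 34 through 94 (61 bp).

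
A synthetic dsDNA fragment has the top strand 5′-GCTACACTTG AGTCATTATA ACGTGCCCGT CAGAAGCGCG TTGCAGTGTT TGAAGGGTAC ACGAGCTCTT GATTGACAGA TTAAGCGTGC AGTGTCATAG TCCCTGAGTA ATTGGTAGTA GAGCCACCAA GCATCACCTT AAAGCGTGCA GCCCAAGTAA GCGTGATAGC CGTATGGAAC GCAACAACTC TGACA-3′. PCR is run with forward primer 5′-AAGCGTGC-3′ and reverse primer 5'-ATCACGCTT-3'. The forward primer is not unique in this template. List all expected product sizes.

The forward primer AAGCGTGC matches the top strand at positions 83–90, 142–149.
The reverse primer's reverse complement is AAGCGTGAT, matching at positions 159–167.
Each forward site pairs with the reverse site to give a product ending at position 167: sizes 85, 26 bp.

85 bp, 26 bp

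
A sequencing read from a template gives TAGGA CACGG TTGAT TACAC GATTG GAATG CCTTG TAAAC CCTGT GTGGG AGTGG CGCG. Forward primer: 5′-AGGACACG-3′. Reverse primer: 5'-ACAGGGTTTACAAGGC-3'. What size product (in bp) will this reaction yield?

Forward primer AGGACACG is found on the top strand at positions 2–9.
The reverse primer's reverse complement is GCCTTGTAAACCCTGT, which matches the template at positions 30–45.
The product runs from position 2 to position 45, so its length is 45 − 2 + 1 = 44 bp.

44 bp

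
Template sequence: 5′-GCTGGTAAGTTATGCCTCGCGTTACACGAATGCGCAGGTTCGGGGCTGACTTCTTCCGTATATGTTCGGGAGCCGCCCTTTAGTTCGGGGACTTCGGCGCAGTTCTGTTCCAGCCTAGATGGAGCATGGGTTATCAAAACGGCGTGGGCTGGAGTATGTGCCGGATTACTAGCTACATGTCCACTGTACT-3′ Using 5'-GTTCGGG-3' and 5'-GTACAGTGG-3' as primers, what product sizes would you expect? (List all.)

The forward primer GTTCGGG matches the top strand at positions 38–44, 64–70, 83–89.
The reverse primer's reverse complement is CCACTGTAC, matching at positions 181–189.
Each forward site pairs with the reverse site to give a product ending at position 189: sizes 152, 126, 107 bp.

152 bp, 126 bp, 107 bp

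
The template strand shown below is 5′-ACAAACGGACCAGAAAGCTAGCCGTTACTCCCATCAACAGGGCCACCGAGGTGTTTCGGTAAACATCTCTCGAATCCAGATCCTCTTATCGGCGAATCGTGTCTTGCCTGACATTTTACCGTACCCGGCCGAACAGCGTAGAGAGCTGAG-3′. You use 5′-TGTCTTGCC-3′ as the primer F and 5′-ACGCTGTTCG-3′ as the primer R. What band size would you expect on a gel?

The forward primer matches the template at positions 100–108.
Taking the reverse complement of ACGCTGTTCG gives CGAACAGCGT, found at positions 130–139 on the template; the primer anneals here to the top strand with its 3' end pointing upstream.
The product runs from position 100 to position 139, so its length is 139 − 100 + 1 = 40 bp.

40 bp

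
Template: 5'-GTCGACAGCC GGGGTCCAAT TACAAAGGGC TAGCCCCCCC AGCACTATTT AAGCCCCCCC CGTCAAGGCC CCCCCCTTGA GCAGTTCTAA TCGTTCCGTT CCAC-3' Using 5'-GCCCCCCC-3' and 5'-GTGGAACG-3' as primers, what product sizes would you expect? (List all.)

The forward primer GCCCCCCC matches the top strand at positions 33–40, 53–60, 68–75.
The reverse primer's reverse complement is CGTTCCAC, matching at positions 97–104.
Each forward site pairs with the reverse site to give a product ending at position 104: sizes 72, 52, 37 bp.

72 bp, 52 bp, 37 bp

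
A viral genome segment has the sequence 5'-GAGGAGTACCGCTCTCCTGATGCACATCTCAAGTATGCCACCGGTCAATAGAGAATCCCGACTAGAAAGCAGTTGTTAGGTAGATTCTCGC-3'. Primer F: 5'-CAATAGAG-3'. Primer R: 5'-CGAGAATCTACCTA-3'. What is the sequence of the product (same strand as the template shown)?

5'-CAATAGAGAATCCCGACTAGAAAGCAGTTGTTAGGTAGATTCTCG-3'

Scanning the template, CAATAGAG occurs at positions 46–53; this primer anneals to the bottom strand there with its 3' end pointing downstream.
The reverse primer's reverse complement is TAGGTAGATTCTCG, which matches the template at positions 77–90.
The product is the template from position 46 through 90 (45 bp).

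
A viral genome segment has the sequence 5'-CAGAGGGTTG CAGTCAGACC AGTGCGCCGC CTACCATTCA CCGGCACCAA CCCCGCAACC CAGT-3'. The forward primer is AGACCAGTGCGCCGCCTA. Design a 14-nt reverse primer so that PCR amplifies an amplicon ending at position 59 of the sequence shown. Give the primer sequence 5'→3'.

The forward primer binds at positions 16–33; the product's 3' end on the top strand is position 59.
The reverse primer anneals to the top strand over positions 46–59, i.e. to ACCAACCCCGCAAC.
Its sequence written 5'→3' is the reverse complement: GTTGCGGGGTTGGT.

5'-GTTGCGGGGTTGGT-3'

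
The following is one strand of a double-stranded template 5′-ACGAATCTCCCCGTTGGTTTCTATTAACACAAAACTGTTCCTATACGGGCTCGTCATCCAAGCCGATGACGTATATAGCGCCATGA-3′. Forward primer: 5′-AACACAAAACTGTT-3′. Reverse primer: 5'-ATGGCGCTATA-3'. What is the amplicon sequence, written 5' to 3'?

Scanning the template, AACACAAAACTGTT occurs at positions 26–39; this primer anneals to the bottom strand there with its 3' end pointing downstream.
Taking the reverse complement of ATGGCGCTATA gives TATAGCGCCAT, found at positions 74–84 on the template; the primer anneals here to the top strand with its 3' end pointing upstream.
The product is the template from position 26 through 84 (59 bp).

5'-AACACAAAACTGTTCCTATACGGGCTCGTCATCCAAGCCGATGACGTATATAGCGCCAT-3'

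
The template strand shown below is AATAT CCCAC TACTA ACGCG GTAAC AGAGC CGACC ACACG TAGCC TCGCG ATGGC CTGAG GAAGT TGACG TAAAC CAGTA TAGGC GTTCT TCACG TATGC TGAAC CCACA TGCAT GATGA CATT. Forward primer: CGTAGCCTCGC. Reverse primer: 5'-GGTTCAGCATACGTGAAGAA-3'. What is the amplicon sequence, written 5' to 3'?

5'-CGTAGCCTCGCGATGGCCTGAGGAAGTTGACGTAAACCAGTATAGGCGTTCTTCACGTATGCTGAACC-3'

The forward primer matches the template at positions 39–49.
Reverse complement of the reverse primer: TTCTTCACGTATGCTGAACC. This occurs on the top strand at positions 87–106.
The product is the template from position 39 through 106 (68 bp).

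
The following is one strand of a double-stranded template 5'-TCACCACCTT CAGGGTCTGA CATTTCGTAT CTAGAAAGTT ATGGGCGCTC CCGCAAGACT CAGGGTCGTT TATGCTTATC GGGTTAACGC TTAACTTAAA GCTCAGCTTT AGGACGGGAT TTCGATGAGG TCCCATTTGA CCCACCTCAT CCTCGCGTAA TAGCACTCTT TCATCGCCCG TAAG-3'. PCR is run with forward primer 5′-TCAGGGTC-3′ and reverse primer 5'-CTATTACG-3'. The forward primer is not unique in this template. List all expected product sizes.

154 bp, 104 bp

The forward primer TCAGGGTC matches the top strand at positions 10–17, 60–67.
The reverse primer's reverse complement is CGTAATAG, matching at positions 156–163.
Each forward site pairs with the reverse site to give a product ending at position 163: sizes 154, 104 bp.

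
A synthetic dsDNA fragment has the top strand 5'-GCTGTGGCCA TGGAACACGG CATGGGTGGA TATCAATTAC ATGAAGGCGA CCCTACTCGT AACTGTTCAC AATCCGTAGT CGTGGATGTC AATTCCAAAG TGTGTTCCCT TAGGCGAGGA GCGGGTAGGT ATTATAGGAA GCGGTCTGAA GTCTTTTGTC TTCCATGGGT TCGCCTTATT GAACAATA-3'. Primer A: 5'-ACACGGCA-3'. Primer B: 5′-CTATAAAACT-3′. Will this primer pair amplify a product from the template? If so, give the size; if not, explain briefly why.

No product — primer B has no binding site in the template.

Primer B (CTATAAAACT) does not match the top strand, and its reverse complement AGTTTTATAG does not match either.
With no annealing site for primer B, no amplification occurs.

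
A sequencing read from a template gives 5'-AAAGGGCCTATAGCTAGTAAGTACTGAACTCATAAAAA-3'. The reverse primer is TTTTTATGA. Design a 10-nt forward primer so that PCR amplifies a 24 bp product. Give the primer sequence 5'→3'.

5'-TAGTAAGTAC-3'

The reverse primer's reverse complement TCATAAAAA matches the template at positions 30–38, so the product ends at position 38.
A 24 bp product then starts at position 38 − 24 + 1 = 15.
The forward primer is identical to the top strand there: TAGTAAGTAC.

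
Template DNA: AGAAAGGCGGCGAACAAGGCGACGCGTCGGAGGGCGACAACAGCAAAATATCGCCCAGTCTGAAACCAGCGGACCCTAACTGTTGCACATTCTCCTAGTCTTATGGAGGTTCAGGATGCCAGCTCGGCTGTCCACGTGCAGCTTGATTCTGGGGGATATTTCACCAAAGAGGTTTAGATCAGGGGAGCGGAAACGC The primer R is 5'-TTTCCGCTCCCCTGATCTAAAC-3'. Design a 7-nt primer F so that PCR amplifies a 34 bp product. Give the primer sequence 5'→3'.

5'-TTCACCA-3'

The reverse primer's reverse complement GTTTAGATCAGGGGAGCGGAAA matches the template at positions 172–193, so the product ends at position 193.
A 34 bp product then starts at position 193 − 34 + 1 = 160.
The forward primer is identical to the top strand there: TTCACCA.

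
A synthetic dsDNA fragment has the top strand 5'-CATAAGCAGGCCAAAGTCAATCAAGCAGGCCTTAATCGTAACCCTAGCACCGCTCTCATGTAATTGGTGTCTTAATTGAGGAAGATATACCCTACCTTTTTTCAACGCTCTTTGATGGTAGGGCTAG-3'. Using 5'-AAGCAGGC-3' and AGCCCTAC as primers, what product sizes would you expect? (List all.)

The forward primer AAGCAGGC matches the top strand at positions 4–11, 23–30.
The reverse primer's reverse complement is GTAGGGCT, matching at positions 118–125.
Each forward site pairs with the reverse site to give a product ending at position 125: sizes 122, 103 bp.

122 bp, 103 bp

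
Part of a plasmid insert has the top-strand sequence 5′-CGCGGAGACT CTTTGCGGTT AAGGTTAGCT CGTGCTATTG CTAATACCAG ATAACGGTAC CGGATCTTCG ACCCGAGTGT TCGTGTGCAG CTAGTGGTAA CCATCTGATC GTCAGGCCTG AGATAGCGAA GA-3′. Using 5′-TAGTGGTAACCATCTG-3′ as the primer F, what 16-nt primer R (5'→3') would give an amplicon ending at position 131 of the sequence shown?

5'-CTTCGCTATCTCAGGC-3'

The forward primer binds at positions 92–107; the product's 3' end on the top strand is position 131.
The reverse primer anneals to the top strand over positions 116–131, i.e. to GCCTGAGATAGCGAAG.
Its sequence written 5'→3' is the reverse complement: CTTCGCTATCTCAGGC.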